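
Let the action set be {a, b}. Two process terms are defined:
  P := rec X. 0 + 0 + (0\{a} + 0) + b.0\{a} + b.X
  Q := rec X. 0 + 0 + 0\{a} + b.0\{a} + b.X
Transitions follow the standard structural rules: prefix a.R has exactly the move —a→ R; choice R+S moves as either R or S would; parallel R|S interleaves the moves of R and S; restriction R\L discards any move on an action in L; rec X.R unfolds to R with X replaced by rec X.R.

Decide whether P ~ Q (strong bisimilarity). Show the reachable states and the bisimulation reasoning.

P ~ Q

Reachable graph of P (2 states):
  u0 = rec X. 0 + 0 + (0\{a} + 0) + b.0\{a} + b.X | -b-> u0, -b-> u1
  u1 = 0\{a} | deadlocked
Reachable graph of Q (2 states):
  v0 = rec X. 0 + 0 + 0\{a} + b.0\{a} + b.X | -b-> v0, -b-> v1
  v1 = 0\{a} | deadlocked
Coarsest stable partition (strong bisimilarity classes):
  B0 = {u0, v0}
  B1 = {u1, v1}
u0 ∈ B0, v0 ∈ B0 → same block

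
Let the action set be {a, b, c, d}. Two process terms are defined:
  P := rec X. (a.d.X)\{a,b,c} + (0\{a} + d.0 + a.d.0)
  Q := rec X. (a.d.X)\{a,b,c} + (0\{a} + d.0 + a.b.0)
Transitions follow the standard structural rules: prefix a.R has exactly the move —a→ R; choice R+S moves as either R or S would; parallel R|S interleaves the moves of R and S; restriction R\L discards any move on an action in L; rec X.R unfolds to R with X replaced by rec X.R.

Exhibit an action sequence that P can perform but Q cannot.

ad

P's transition system — 3 states:
  p0 = rec X. (a.d.X)\{a,b,c} + (0\{a} + d.0 + a.d.0) has moves —a→ p1, —d→ p2
  p1 = d.0 has moves —d→ p2
  p2 = 0 has moves stopped
Q's transition system — 3 states:
  q0 = rec X. (a.d.X)\{a,b,c} + (0\{a} + d.0 + a.b.0) has moves —a→ q1, —d→ q2
  q1 = b.0 has moves —b→ q2
  q2 = 0 has moves stopped
Run σ = ⟨ad⟩ on P: start {p0}
  step 1 (a): {p1}
  step 2 (d): {p2}
  ✓ P
Run σ = ⟨ad⟩ on Q: start {q0}
  step 1 (a): {q1}
  step 2 (d): no successor for Q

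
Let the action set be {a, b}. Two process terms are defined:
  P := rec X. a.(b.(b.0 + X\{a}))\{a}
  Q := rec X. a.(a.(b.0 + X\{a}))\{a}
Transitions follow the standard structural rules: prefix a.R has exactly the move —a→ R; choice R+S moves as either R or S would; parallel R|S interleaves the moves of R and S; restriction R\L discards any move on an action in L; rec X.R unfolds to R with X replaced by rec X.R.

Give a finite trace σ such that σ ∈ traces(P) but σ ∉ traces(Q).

ab

P's transition system — 4 states:
  p0 = rec X. a.(b.(b.0 + X\{a}))\{a} → --a--▸ p1
  p1 = (b.(b.0 + (rec X. a.(b.(b.0 + X\{a}))\{a})\{a}))\{a} → --b--▸ p2
  p2 = (b.0 + (rec X. a.(b.(b.0 + X\{a}))\{a})\{a})\{a} → --b--▸ p3
  p3 = 0\{a} → (no moves)
Q's transition system — 2 states:
  q0 = rec X. a.(a.(b.0 + X\{a}))\{a} → --a--▸ q1
  q1 = (a.(b.0 + (rec X. a.(a.(b.0 + X\{a}))\{a})\{a}))\{a} → (no moves)
Trace ⟨ab⟩ through P, begin at {p0}:
  step 1 (a): {p1}
  step 2 (b): {p2}
  — P admits the full trace.
Trace ⟨ab⟩ through Q, begin at {q0}:
  step 1 (a): {q1}
  step 2 (b): ∅  — Q cannot continue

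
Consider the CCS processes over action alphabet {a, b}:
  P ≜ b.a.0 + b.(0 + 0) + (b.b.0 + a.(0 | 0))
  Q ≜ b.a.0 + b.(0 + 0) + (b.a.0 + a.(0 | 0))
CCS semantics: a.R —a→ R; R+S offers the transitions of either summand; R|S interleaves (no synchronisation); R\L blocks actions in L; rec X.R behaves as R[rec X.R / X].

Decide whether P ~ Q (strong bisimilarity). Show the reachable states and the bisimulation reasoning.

LTS(P): 6 reachable states
  s0 = b.a.0 + b.(0 + 0) + (b.b.0 + a.(0 | 0)) | --a--▸ s1, --b--▸ s2, --b--▸ s3, --b--▸ s4
  s1 = 0 | 0 | (no moves)
  s2 = 0 + 0 | (no moves)
  s3 = a.0 | --a--▸ s5
  s4 = b.0 | --b--▸ s5
  s5 = 0 | (no moves)
LTS(Q): 5 reachable states
  t0 = b.a.0 + b.(0 + 0) + (b.a.0 + a.(0 | 0)) | --a--▸ t1, --b--▸ t2, --b--▸ t3
  t1 = 0 | 0 | (no moves)
  t2 = 0 + 0 | (no moves)
  t3 = a.0 | --a--▸ t4
  t4 = 0 | (no moves)
Coarsest stable partition (strong bisimilarity classes):
  B0 = {s0}
  B1 = {s1, s2, s5, t1, t2, t4}
  B2 = {s3, t3}
  B3 = {s4}
  B4 = {t0}
s0 ∈ B0, t0 ∈ B4 → different blocks

NO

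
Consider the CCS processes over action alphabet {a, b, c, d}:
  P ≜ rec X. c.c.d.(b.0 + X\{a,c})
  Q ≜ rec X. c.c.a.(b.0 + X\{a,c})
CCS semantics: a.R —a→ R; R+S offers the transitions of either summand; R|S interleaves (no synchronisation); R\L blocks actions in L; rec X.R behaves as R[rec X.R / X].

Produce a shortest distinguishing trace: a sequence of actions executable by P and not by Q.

Reachable graph of P (5 states):
  m0 = rec X. c.c.d.(b.0 + X\{a,c}) ⊢ =c=> m1
  m1 = c.d.(b.0 + (rec X. c.c.d.(b.0 + X\{a,c}))\{a,c}) ⊢ =c=> m2
  m2 = d.(b.0 + (rec X. c.c.d.(b.0 + X\{a,c}))\{a,c}) ⊢ =d=> m3
  m3 = b.0 + (rec X. c.c.d.(b.0 + X\{a,c}))\{a,c} ⊢ =b=> m4
  m4 = 0 ⊢ deadlocked
Reachable graph of Q (5 states):
  n0 = rec X. c.c.a.(b.0 + X\{a,c}) ⊢ =c=> n1
  n1 = c.a.(b.0 + (rec X. c.c.a.(b.0 + X\{a,c}))\{a,c}) ⊢ =c=> n2
  n2 = a.(b.0 + (rec X. c.c.a.(b.0 + X\{a,c}))\{a,c}) ⊢ =a=> n3
  n3 = b.0 + (rec X. c.c.a.(b.0 + X\{a,c}))\{a,c} ⊢ =b=> n4
  n4 = 0 ⊢ deadlocked
Trace ⟨ccd⟩ through P, begin at {m0}:
  [1] c ⇒ {m1}
  [2] c ⇒ {m2}
  [3] d ⇒ {m3}
  — P admits the full trace.
Trace ⟨ccd⟩ through Q, begin at {n0}:
  [1] c ⇒ {n1}
  [2] c ⇒ {n2}
  [3] d ⇒ ∅ (Q stuck)

ccd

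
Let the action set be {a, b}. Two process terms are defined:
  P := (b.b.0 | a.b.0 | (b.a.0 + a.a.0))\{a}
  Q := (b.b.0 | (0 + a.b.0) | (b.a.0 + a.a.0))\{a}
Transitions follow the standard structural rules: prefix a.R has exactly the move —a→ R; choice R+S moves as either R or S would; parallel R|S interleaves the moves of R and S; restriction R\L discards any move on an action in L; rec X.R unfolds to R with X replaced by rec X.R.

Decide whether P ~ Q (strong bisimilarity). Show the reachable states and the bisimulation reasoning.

Reachable graph of P (6 states):
  p0 = (b.b.0 | a.b.0 | (b.a.0 + a.a.0))\{a} ⊢ ··b··> p1, ··b··> p2
  p1 = (b.0 | a.b.0 | (b.a.0 + a.a.0))\{a} ⊢ ··b··> p3, ··b··> p4
  p2 = (b.b.0 | a.b.0 | a.0)\{a} ⊢ ··b··> p4
  p3 = (0 | a.b.0 | (b.a.0 + a.a.0))\{a} ⊢ ··b··> p5
  p4 = (b.0 | a.b.0 | a.0)\{a} ⊢ ··b··> p5
  p5 = (0 | a.b.0 | a.0)\{a} ⊢ ∅
Reachable graph of Q (6 states):
  q0 = (b.b.0 | (0 + a.b.0) | (b.a.0 + a.a.0))\{a} ⊢ ··b··> q1, ··b··> q2
  q1 = (b.0 | (0 + a.b.0) | (b.a.0 + a.a.0))\{a} ⊢ ··b··> q3, ··b··> q4
  q2 = (b.b.0 | (0 + a.b.0) | a.0)\{a} ⊢ ··b··> q4
  q3 = (0 | (0 + a.b.0) | (b.a.0 + a.a.0))\{a} ⊢ ··b··> q5
  q4 = (b.0 | (0 + a.b.0) | a.0)\{a} ⊢ ··b··> q5
  q5 = (0 | (0 + a.b.0) | a.0)\{a} ⊢ ∅
Bisimilarity quotient blocks:
  B0 = {p0, q0}
  B1 = {p1, p2, q1, q2}
  B2 = {p3, p4, q3, q4}
  B3 = {p5, q5}
p0 ∈ B0, q0 ∈ B0 → same block

YES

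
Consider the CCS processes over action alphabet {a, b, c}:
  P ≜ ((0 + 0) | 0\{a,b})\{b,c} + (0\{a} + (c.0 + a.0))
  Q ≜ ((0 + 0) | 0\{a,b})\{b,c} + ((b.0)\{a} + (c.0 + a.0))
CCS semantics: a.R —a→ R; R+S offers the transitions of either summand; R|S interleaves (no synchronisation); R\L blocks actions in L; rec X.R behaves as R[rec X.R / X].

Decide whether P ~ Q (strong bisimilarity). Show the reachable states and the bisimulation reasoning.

Reachable graph of P (2 states):
  u0 = ((0 + 0) | 0\{a,b})\{b,c} + (0\{a} + (c.0 + a.0)) | -a-> u1, -c-> u1
  u1 = 0 | (no moves)
Reachable graph of Q (3 states):
  v0 = ((0 + 0) | 0\{a,b})\{b,c} + ((b.0)\{a} + (c.0 + a.0)) | -a-> v1, -b-> v2, -c-> v1
  v1 = 0 | (no moves)
  v2 = 0\{a} | (no moves)
Partition-refinement fixed point:
  B0 = {u0}
  B1 = {u1, v1, v2}
  B2 = {v0}
u0 ∈ B0, v0 ∈ B2 → different blocks

P ≁ Q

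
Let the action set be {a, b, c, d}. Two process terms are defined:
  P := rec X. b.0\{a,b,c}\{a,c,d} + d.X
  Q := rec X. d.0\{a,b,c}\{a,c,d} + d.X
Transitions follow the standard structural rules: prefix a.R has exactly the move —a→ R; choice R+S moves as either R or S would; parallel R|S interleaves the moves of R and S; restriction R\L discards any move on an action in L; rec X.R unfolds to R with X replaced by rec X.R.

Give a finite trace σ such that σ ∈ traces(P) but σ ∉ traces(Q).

Reachable graph of P (2 states):
  p0 = rec X. b.0\{a,b,c}\{a,c,d} + d.X | --b--▸ p1, --d--▸ p0
  p1 = 0\{a,b,c}\{a,c,d} | ∅
Reachable graph of Q (2 states):
  q0 = rec X. d.0\{a,b,c}\{a,c,d} + d.X | --d--▸ q0, --d--▸ q1
  q1 = 0\{a,b,c}\{a,c,d} | ∅
Trace ⟨b⟩ through P, begin at {p0}:
  step 1 (b): {p1}
  — P admits the full trace.
Trace ⟨b⟩ through Q, begin at {q0}:
  step 1 (b): ∅  — Q cannot continue

b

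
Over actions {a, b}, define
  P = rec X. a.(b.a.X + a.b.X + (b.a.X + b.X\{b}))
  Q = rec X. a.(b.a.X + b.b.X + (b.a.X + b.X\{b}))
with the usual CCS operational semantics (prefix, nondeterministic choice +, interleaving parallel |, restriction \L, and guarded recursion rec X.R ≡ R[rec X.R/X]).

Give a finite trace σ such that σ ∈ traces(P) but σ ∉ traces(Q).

LTS(P): 7 reachable states
  s0 = rec X. a.(b.a.X + a.b.X + (b.a.X + b.X\{b})) → --a--▸ s1
  s1 = b.a.(rec X. a.(b.a.X + a.b.X + (b.a.X + b.X\{b}))) + a.b.(rec X. a.(b.a.X + a.b.X + (b.a.X + b.X\{b}))) + (b.a.(rec X. a.(b.a.X + a.b.X + (b.a.X + b.X\{b}))) + b.(rec X. a.(b.a.X + a.b.X + (b.a.X + b.X\{b})))\{b}) → --a--▸ s2, --b--▸ s3, --b--▸ s4
  s2 = b.(rec X. a.(b.a.X + a.b.X + (b.a.X + b.X\{b}))) → --b--▸ s0
  s3 = (rec X. a.(b.a.X + a.b.X + (b.a.X + b.X\{b})))\{b} → --a--▸ s5
  s4 = a.(rec X. a.(b.a.X + a.b.X + (b.a.X + b.X\{b}))) → --a--▸ s0
  s5 = (b.a.(rec X. a.(b.a.X + a.b.X + (b.a.X + b.X\{b}))) + a.b.(rec X. a.(b.a.X + a.b.X + (b.a.X + b.X\{b}))) + (b.a.(rec X. a.(b.a.X + a.b.X + (b.a.X + b.X\{b}))) + b.(rec X. a.(b.a.X + a.b.X + (b.a.X + b.X\{b})))\{b}))\{b} → --a--▸ s6
  s6 = (b.(rec X. a.(b.a.X + a.b.X + (b.a.X + b.X\{b}))))\{b} → stopped
LTS(Q): 6 reachable states
  t0 = rec X. a.(b.a.X + b.b.X + (b.a.X + b.X\{b})) → --a--▸ t1
  t1 = b.a.(rec X. a.(b.a.X + b.b.X + (b.a.X + b.X\{b}))) + b.b.(rec X. a.(b.a.X + b.b.X + (b.a.X + b.X\{b}))) + (b.a.(rec X. a.(b.a.X + b.b.X + (b.a.X + b.X\{b}))) + b.(rec X. a.(b.a.X + b.b.X + (b.a.X + b.X\{b})))\{b}) → --b--▸ t2, --b--▸ t3, --b--▸ t4
  t2 = (rec X. a.(b.a.X + b.b.X + (b.a.X + b.X\{b})))\{b} → --a--▸ t5
  t3 = a.(rec X. a.(b.a.X + b.b.X + (b.a.X + b.X\{b}))) → --a--▸ t0
  t4 = b.(rec X. a.(b.a.X + b.b.X + (b.a.X + b.X\{b}))) → --b--▸ t0
  t5 = (b.a.(rec X. a.(b.a.X + b.b.X + (b.a.X + b.X\{b}))) + b.b.(rec X. a.(b.a.X + b.b.X + (b.a.X + b.X\{b}))) + (b.a.(rec X. a.(b.a.X + b.b.X + (b.a.X + b.X\{b}))) + b.(rec X. a.(b.a.X + b.b.X + (b.a.X + b.X\{b})))\{b}))\{b} → stopped
Run σ = ⟨aa⟩ on P: start {s0}
  [1] a ⇒ {s1}
  [2] a ⇒ {s2}
  — P admits the full trace.
Run σ = ⟨aa⟩ on Q: start {t0}
  [1] a ⇒ {t1}
  [2] a ⇒ no successor for Q

aa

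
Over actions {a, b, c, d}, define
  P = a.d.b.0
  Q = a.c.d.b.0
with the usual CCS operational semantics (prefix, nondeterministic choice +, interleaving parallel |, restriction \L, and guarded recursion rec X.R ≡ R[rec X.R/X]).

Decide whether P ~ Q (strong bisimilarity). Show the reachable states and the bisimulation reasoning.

P ≁ Q

P's transition system — 4 states:
  u0 = a.d.b.0 | —a→ u1
  u1 = d.b.0 | —d→ u2
  u2 = b.0 | —b→ u3
  u3 = 0 | ·
Q's transition system — 5 states:
  v0 = a.c.d.b.0 | —a→ v1
  v1 = c.d.b.0 | —c→ v2
  v2 = d.b.0 | —d→ v3
  v3 = b.0 | —b→ v4
  v4 = 0 | ·
Partition-refinement fixed point:
  B0 = {u0}
  B1 = {u1, v2}
  B2 = {u2, v3}
  B3 = {u3, v4}
  B4 = {v0}
  B5 = {v1}
u0 ∈ B0, v0 ∈ B4 → different blocks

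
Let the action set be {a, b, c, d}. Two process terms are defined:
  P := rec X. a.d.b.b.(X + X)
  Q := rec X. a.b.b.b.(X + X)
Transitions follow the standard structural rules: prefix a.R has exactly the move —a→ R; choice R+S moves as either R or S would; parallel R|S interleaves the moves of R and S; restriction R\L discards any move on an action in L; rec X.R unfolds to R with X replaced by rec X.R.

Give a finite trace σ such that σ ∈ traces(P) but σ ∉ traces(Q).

ad

Reachable graph of P (5 states):
  m0 = rec X. a.d.b.b.(X + X) ⊢ -a-> m1
  m1 = d.b.b.((rec X. a.d.b.b.(X + X)) + (rec X. a.d.b.b.(X + X))) ⊢ -d-> m2
  m2 = b.b.((rec X. a.d.b.b.(X + X)) + (rec X. a.d.b.b.(X + X))) ⊢ -b-> m3
  m3 = b.((rec X. a.d.b.b.(X + X)) + (rec X. a.d.b.b.(X + X))) ⊢ -b-> m4
  m4 = (rec X. a.d.b.b.(X + X)) + (rec X. a.d.b.b.(X + X)) ⊢ -a-> m1
Reachable graph of Q (5 states):
  n0 = rec X. a.b.b.b.(X + X) ⊢ -a-> n1
  n1 = b.b.b.((rec X. a.b.b.b.(X + X)) + (rec X. a.b.b.b.(X + X))) ⊢ -b-> n2
  n2 = b.b.((rec X. a.b.b.b.(X + X)) + (rec X. a.b.b.b.(X + X))) ⊢ -b-> n3
  n3 = b.((rec X. a.b.b.b.(X + X)) + (rec X. a.b.b.b.(X + X))) ⊢ -b-> n4
  n4 = (rec X. a.b.b.b.(X + X)) + (rec X. a.b.b.b.(X + X)) ⊢ -a-> n1
Run σ = ⟨ad⟩ on P: start {m0}
  step 1 (a): {m1}
  step 2 (d): {m2}
  ✓ P
Run σ = ⟨ad⟩ on Q: start {n0}
  step 1 (a): {n1}
  step 2 (d): no successor for Q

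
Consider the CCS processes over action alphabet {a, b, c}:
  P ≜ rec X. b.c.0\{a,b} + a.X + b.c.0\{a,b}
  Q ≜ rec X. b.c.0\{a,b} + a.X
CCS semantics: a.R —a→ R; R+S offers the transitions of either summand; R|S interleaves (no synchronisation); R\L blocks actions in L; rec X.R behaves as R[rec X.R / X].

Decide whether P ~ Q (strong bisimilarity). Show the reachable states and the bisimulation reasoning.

Reachable graph of P (3 states):
  p0 = rec X. b.c.0\{a,b} + a.X + b.c.0\{a,b} ⊢ ··a··> p0, ··b··> p1
  p1 = c.0\{a,b} ⊢ ··c··> p2
  p2 = 0\{a,b} ⊢ deadlocked
Reachable graph of Q (3 states):
  q0 = rec X. b.c.0\{a,b} + a.X ⊢ ··a··> q0, ··b··> q1
  q1 = c.0\{a,b} ⊢ ··c··> q2
  q2 = 0\{a,b} ⊢ deadlocked
Bisimilarity quotient blocks:
  B0 = {p0, q0}
  B1 = {p1, q1}
  B2 = {p2, q2}
p0 ∈ B0, q0 ∈ B0 → same block

bisimilar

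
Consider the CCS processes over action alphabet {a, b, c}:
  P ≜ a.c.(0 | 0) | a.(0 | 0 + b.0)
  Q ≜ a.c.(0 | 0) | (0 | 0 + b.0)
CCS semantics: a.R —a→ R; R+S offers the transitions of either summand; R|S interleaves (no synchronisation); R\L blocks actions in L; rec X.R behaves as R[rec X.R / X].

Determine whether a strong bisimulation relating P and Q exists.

NO

P's transition system — 9 states:
  m0 = a.c.(0 | 0) | a.(0 | 0 + b.0) → --a--▸ m1, --a--▸ m2
  m1 = a.c.(0 | 0) | (0 | 0 + b.0) → --a--▸ m3, --b--▸ m4
  m2 = c.(0 | 0) | a.(0 | 0 + b.0) → --a--▸ m3, --c--▸ m5
  m3 = c.(0 | 0) | (0 | 0 + b.0) → --b--▸ m6, --c--▸ m7
  m4 = a.c.(0 | 0) | 0 → --a--▸ m6
  m5 = 0 | 0 | a.(0 | 0 + b.0) → --a--▸ m7
  m6 = c.(0 | 0) | 0 → --c--▸ m8
  m7 = 0 | 0 | (0 | 0 + b.0) → --b--▸ m8
  m8 = 0 | 0 | 0 → ·
Q's transition system — 6 states:
  n0 = a.c.(0 | 0) | (0 | 0 + b.0) → --a--▸ n1, --b--▸ n2
  n1 = c.(0 | 0) | (0 | 0 + b.0) → --b--▸ n3, --c--▸ n4
  n2 = a.c.(0 | 0) | 0 → --a--▸ n3
  n3 = c.(0 | 0) | 0 → --c--▸ n5
  n4 = 0 | 0 | (0 | 0 + b.0) → --b--▸ n5
  n5 = 0 | 0 | 0 → ·
Bisimilarity quotient blocks:
  B0 = {m0}
  B1 = {m2}
  B2 = {m3, n1}
  B3 = {m6, n3}
  B4 = {m8, n5}
  B5 = {m7, n4}
  B6 = {m5}
  B7 = {m1, n0}
  B8 = {m4, n2}
m0 ∈ B0, n0 ∈ B7 → different blocks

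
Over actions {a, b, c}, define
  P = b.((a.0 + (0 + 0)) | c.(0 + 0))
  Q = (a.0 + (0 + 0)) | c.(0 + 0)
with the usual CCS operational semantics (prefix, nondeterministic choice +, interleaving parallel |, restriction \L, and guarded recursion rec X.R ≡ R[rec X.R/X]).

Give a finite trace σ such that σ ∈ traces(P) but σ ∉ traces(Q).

P's transition system — 5 states:
  u0 = b.((a.0 + (0 + 0)) | c.(0 + 0)) :: ··b··> u1
  u1 = (a.0 + (0 + 0)) | c.(0 + 0) :: ··a··> u2, ··c··> u3
  u2 = 0 | c.(0 + 0) :: ··c··> u4
  u3 = (a.0 + (0 + 0)) | (0 + 0) :: ··a··> u4
  u4 = 0 | (0 + 0) :: ∅
Q's transition system — 4 states:
  v0 = (a.0 + (0 + 0)) | c.(0 + 0) :: ··a··> v1, ··c··> v2
  v1 = 0 | c.(0 + 0) :: ··c··> v3
  v2 = (a.0 + (0 + 0)) | (0 + 0) :: ··a··> v3
  v3 = 0 | (0 + 0) :: ∅
Trace ⟨b⟩ through P, begin at {u0}:
  step 1 (b): {u1}
  — P admits the full trace.
Trace ⟨b⟩ through Q, begin at {v0}:
  step 1 (b): ∅ (Q stuck)

b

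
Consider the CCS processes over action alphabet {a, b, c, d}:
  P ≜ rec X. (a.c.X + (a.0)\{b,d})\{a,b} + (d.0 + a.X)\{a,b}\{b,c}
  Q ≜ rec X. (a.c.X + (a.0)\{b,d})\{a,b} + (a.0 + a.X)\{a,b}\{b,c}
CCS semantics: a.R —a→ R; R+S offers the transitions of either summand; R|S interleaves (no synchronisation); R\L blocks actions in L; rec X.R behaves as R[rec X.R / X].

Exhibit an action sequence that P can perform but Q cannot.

Reachable graph of P (2 states):
  m0 = rec X. (a.c.X + (a.0)\{b,d})\{a,b} + (d.0 + a.X)\{a,b}\{b,c} ⊢ —d→ m1
  m1 = 0\{a,b}\{b,c} ⊢ ·
Reachable graph of Q (1 states):
  n0 = rec X. (a.c.X + (a.0)\{b,d})\{a,b} + (a.0 + a.X)\{a,b}\{b,c} ⊢ ·
Trace ⟨d⟩ through P, begin at {m0}:
  [1] d ⇒ {m1}
  ✓ P
Trace ⟨d⟩ through Q, begin at {n0}:
  [1] d ⇒ ∅ (Q stuck)

d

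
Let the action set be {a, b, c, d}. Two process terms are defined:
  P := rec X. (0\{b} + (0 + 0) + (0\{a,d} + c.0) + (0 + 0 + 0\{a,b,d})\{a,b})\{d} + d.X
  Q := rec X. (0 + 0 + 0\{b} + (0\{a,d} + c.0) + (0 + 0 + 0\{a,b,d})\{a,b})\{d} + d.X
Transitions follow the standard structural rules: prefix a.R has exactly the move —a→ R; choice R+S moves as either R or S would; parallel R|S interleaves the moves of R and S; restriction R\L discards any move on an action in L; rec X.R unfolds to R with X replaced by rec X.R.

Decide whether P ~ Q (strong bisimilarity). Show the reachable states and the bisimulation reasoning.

bisimilar

LTS(P): 2 reachable states
  m0 = rec X. (0\{b} + (0 + 0) + (0\{a,d} + c.0) + (0 + 0 + 0\{a,b,d})\{a,b})\{d} + d.X → -c-> m1, -d-> m0
  m1 = 0\{d} → ·
LTS(Q): 2 reachable states
  n0 = rec X. (0 + 0 + 0\{b} + (0\{a,d} + c.0) + (0 + 0 + 0\{a,b,d})\{a,b})\{d} + d.X → -c-> n1, -d-> n0
  n1 = 0\{d} → ·
Bisimilarity quotient blocks:
  B0 = {m0, n0}
  B1 = {m1, n1}
m0 ∈ B0, n0 ∈ B0 → same block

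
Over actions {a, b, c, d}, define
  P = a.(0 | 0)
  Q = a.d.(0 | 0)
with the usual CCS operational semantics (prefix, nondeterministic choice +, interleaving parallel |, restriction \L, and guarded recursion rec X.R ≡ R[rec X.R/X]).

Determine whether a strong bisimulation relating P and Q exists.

LTS(P): 2 reachable states
  m0 = a.(0 | 0) has moves =a=> m1
  m1 = 0 | 0 has moves ∅
LTS(Q): 3 reachable states
  n0 = a.d.(0 | 0) has moves =a=> n1
  n1 = d.(0 | 0) has moves =d=> n2
  n2 = 0 | 0 has moves ∅
Coarsest stable partition (strong bisimilarity classes):
  B0 = {m0}
  B1 = {m1, n2}
  B2 = {n0}
  B3 = {n1}
m0 ∈ B0, n0 ∈ B2 → different blocks

NO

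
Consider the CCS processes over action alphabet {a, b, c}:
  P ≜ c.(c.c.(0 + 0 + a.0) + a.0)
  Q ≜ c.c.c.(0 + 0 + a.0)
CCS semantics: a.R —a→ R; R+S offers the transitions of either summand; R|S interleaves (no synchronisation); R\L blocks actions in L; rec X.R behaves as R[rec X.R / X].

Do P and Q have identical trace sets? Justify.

traces(P) ≠ traces(Q) — witness ⟨ca⟩

Reachable graph of P (5 states):
  s0 = c.(c.c.(0 + 0 + a.0) + a.0) has moves -c-> s1
  s1 = c.c.(0 + 0 + a.0) + a.0 has moves -a-> s2, -c-> s3
  s2 = 0 has moves stopped
  s3 = c.(0 + 0 + a.0) has moves -c-> s4
  s4 = 0 + 0 + a.0 has moves -a-> s2
Reachable graph of Q (5 states):
  t0 = c.c.c.(0 + 0 + a.0) has moves -c-> t1
  t1 = c.c.(0 + 0 + a.0) has moves -c-> t2
  t2 = c.(0 + 0 + a.0) has moves -c-> t3
  t3 = 0 + 0 + a.0 has moves -a-> t4
  t4 = 0 has moves stopped
Run σ = ⟨ca⟩ on P: start {s0}
  [1] c ⇒ {s1}
  [2] a ⇒ {s2}
  — P admits the full trace.
Run σ = ⟨ca⟩ on Q: start {t0}
  [1] c ⇒ {t1}
  [2] a ⇒ no successor for Q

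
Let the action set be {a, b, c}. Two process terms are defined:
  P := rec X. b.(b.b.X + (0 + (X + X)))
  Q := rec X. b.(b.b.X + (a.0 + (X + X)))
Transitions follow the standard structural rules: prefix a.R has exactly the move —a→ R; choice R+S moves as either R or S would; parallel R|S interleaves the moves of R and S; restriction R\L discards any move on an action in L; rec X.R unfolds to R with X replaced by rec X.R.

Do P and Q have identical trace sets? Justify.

traces(P) ≠ traces(Q) — witness ⟨ba⟩

P's transition system — 3 states:
  m0 = rec X. b.(b.b.X + (0 + (X + X))) :: --b--▸ m1
  m1 = b.b.(rec X. b.(b.b.X + (0 + (X + X)))) + (0 + ((rec X. b.(b.b.X + (0 + (X + X)))) + (rec X. b.(b.b.X + (0 + (X + X)))))) :: --b--▸ m1, --b--▸ m2
  m2 = b.(rec X. b.(b.b.X + (0 + (X + X)))) :: --b--▸ m0
Q's transition system — 4 states:
  n0 = rec X. b.(b.b.X + (a.0 + (X + X))) :: --b--▸ n1
  n1 = b.b.(rec X. b.(b.b.X + (a.0 + (X + X)))) + (a.0 + ((rec X. b.(b.b.X + (a.0 + (X + X)))) + (rec X. b.(b.b.X + (a.0 + (X + X)))))) :: --a--▸ n2, --b--▸ n1, --b--▸ n3
  n2 = 0 :: deadlocked
  n3 = b.(rec X. b.(b.b.X + (a.0 + (X + X)))) :: --b--▸ n0
Run σ = ⟨ba⟩ on Q: start {n0}
  [1] b ⇒ {n1}
  [2] a ⇒ {n2}
  — Q admits the full trace.
Run σ = ⟨ba⟩ on P: start {m0}
  [1] b ⇒ {m1}
  [2] a ⇒ no successor for P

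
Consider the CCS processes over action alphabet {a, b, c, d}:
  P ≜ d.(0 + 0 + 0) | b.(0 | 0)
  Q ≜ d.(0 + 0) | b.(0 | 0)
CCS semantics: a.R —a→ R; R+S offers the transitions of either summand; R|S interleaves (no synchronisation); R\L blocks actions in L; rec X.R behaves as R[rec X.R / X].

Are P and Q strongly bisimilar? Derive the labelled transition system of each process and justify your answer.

YES

Reachable graph of P (4 states):
  p0 = d.(0 + 0 + 0) | b.(0 | 0) | —b→ p1, —d→ p2
  p1 = d.(0 + 0 + 0) | (0 | 0) | —d→ p3
  p2 = (0 + 0 + 0) | b.(0 | 0) | —b→ p3
  p3 = (0 + 0 + 0) | (0 | 0) | deadlocked
Reachable graph of Q (4 states):
  q0 = d.(0 + 0) | b.(0 | 0) | —b→ q1, —d→ q2
  q1 = d.(0 + 0) | (0 | 0) | —d→ q3
  q2 = (0 + 0) | b.(0 | 0) | —b→ q3
  q3 = (0 + 0) | (0 | 0) | deadlocked
Bisimilarity quotient blocks:
  B0 = {p0, q0}
  B1 = {p1, q1}
  B2 = {p3, q3}
  B3 = {p2, q2}
p0 ∈ B0, q0 ∈ B0 → same block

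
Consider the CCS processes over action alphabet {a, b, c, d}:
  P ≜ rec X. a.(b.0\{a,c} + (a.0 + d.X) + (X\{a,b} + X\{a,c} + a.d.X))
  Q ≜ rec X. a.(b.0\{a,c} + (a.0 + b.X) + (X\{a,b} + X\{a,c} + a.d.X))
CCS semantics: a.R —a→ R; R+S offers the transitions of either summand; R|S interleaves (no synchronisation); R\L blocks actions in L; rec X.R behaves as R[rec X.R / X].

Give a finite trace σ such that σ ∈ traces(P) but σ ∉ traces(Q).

Reachable graph of P (5 states):
  m0 = rec X. a.(b.0\{a,c} + (a.0 + d.X) + (X\{a,b} + X\{a,c} + a.d.X)) :: =a=> m1
  m1 = b.0\{a,c} + (a.0 + d.(rec X. a.(b.0\{a,c} + (a.0 + d.X) + (X\{a,b} + X\{a,c} + a.d.X)))) + ((rec X. a.(b.0\{a,c} + (a.0 + d.X) + (X\{a,b} + X\{a,c} + a.d.X)))\{a,b} + (rec X. a.(b.0\{a,c} + (a.0 + d.X) + (X\{a,b} + X\{a,c} + a.d.X)))\{a,c} + a.d.(rec X. a.(b.0\{a,c} + (a.0 + d.X) + (X\{a,b} + X\{a,c} + a.d.X)))) :: =a=> m2, =a=> m3, =b=> m4, =d=> m0
  m2 = 0 :: (no moves)
  m3 = d.(rec X. a.(b.0\{a,c} + (a.0 + d.X) + (X\{a,b} + X\{a,c} + a.d.X))) :: =d=> m0
  m4 = 0\{a,c} :: (no moves)
Reachable graph of Q (5 states):
  n0 = rec X. a.(b.0\{a,c} + (a.0 + b.X) + (X\{a,b} + X\{a,c} + a.d.X)) :: =a=> n1
  n1 = b.0\{a,c} + (a.0 + b.(rec X. a.(b.0\{a,c} + (a.0 + b.X) + (X\{a,b} + X\{a,c} + a.d.X)))) + ((rec X. a.(b.0\{a,c} + (a.0 + b.X) + (X\{a,b} + X\{a,c} + a.d.X)))\{a,b} + (rec X. a.(b.0\{a,c} + (a.0 + b.X) + (X\{a,b} + X\{a,c} + a.d.X)))\{a,c} + a.d.(rec X. a.(b.0\{a,c} + (a.0 + b.X) + (X\{a,b} + X\{a,c} + a.d.X)))) :: =a=> n2, =a=> n3, =b=> n0, =b=> n4
  n2 = 0 :: (no moves)
  n3 = d.(rec X. a.(b.0\{a,c} + (a.0 + b.X) + (X\{a,b} + X\{a,c} + a.d.X))) :: =d=> n0
  n4 = 0\{a,c} :: (no moves)
Trace ⟨ad⟩ through P, begin at {m0}:
  step 1 (a): {m1}
  step 2 (d): {m0}
  P completes σ.
Trace ⟨ad⟩ through Q, begin at {n0}:
  step 1 (a): {n1}
  step 2 (d): no successor for Q

ad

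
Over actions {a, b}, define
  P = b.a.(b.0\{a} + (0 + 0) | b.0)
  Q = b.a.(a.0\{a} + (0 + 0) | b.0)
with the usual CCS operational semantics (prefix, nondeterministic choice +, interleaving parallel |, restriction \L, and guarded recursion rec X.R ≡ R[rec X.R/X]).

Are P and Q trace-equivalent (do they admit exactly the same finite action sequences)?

LTS(P): 5 reachable states
  m0 = b.a.(b.0\{a} + (0 + 0) | b.0) | =b=> m1
  m1 = a.(b.0\{a} + (0 + 0) | b.0) | =a=> m2
  m2 = b.0\{a} + (0 + 0) | b.0 | =b=> m3, =b=> m4
  m3 = (0 + 0) | 0 | ∅
  m4 = 0\{a} | ∅
LTS(Q): 5 reachable states
  n0 = b.a.(a.0\{a} + (0 + 0) | b.0) | =b=> n1
  n1 = a.(a.0\{a} + (0 + 0) | b.0) | =a=> n2
  n2 = a.0\{a} + (0 + 0) | b.0 | =a=> n3, =b=> n4
  n3 = 0\{a} | ∅
  n4 = (0 + 0) | 0 | ∅
Executing baa from Q (initial set {n0}):
  step 1 (b): {n1}
  step 2 (a): {n2}
  step 3 (a): {n3}
  Q completes σ.
Executing baa from P (initial set {m0}):
  step 1 (b): {m1}
  step 2 (a): {m2}
  step 3 (a): ∅ (P stuck)

traces(P) ≠ traces(Q) — witness ⟨baa⟩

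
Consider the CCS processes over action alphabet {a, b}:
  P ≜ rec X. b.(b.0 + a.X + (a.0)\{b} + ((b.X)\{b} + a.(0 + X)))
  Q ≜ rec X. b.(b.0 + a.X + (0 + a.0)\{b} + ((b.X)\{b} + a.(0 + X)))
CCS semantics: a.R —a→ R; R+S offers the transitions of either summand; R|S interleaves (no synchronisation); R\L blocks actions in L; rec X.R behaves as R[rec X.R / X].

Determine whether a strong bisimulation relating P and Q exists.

P's transition system — 5 states:
  s0 = rec X. b.(b.0 + a.X + (a.0)\{b} + ((b.X)\{b} + a.(0 + X))) :: ··b··> s1
  s1 = b.0 + a.(rec X. b.(b.0 + a.X + (a.0)\{b} + ((b.X)\{b} + a.(0 + X)))) + (a.0)\{b} + ((b.(rec X. b.(b.0 + a.X + (a.0)\{b} + ((b.X)\{b} + a.(0 + X)))))\{b} + a.(0 + (rec X. b.(b.0 + a.X + (a.0)\{b} + ((b.X)\{b} + a.(0 + X)))))) :: ··a··> s0, ··a··> s2, ··a··> s3, ··b··> s4
  s2 = 0 + (rec X. b.(b.0 + a.X + (a.0)\{b} + ((b.X)\{b} + a.(0 + X)))) :: ··b··> s1
  s3 = 0\{b} :: stopped
  s4 = 0 :: stopped
Q's transition system — 5 states:
  t0 = rec X. b.(b.0 + a.X + (0 + a.0)\{b} + ((b.X)\{b} + a.(0 + X))) :: ··b··> t1
  t1 = b.0 + a.(rec X. b.(b.0 + a.X + (0 + a.0)\{b} + ((b.X)\{b} + a.(0 + X)))) + (0 + a.0)\{b} + ((b.(rec X. b.(b.0 + a.X + (0 + a.0)\{b} + ((b.X)\{b} + a.(0 + X)))))\{b} + a.(0 + (rec X. b.(b.0 + a.X + (0 + a.0)\{b} + ((b.X)\{b} + a.(0 + X)))))) :: ··a··> t0, ··a··> t2, ··a··> t3, ··b··> t4
  t2 = 0 + (rec X. b.(b.0 + a.X + (0 + a.0)\{b} + ((b.X)\{b} + a.(0 + X)))) :: ··b··> t1
  t3 = 0\{b} :: stopped
  t4 = 0 :: stopped
Bisimilarity quotient blocks:
  B0 = {s0, s2, t0, t2}
  B1 = {s1, t1}
  B2 = {s3, s4, t3, t4}
s0 ∈ B0, t0 ∈ B0 → same block

bisimilar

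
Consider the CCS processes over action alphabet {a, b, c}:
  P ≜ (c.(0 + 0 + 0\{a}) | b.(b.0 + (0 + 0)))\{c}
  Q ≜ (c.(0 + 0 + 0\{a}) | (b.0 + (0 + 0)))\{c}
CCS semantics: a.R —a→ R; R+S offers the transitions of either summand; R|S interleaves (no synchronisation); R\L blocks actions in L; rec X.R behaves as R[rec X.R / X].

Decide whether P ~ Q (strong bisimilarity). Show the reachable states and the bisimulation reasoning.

not bisimilar

LTS(P): 3 reachable states
  s0 = (c.(0 + 0 + 0\{a}) | b.(b.0 + (0 + 0)))\{c} :: -b-> s1
  s1 = (c.(0 + 0 + 0\{a}) | (b.0 + (0 + 0)))\{c} :: -b-> s2
  s2 = (c.(0 + 0 + 0\{a}) | 0)\{c} :: ·
LTS(Q): 2 reachable states
  t0 = (c.(0 + 0 + 0\{a}) | (b.0 + (0 + 0)))\{c} :: -b-> t1
  t1 = (c.(0 + 0 + 0\{a}) | 0)\{c} :: ·
Bisimilarity quotient blocks:
  B0 = {s0}
  B1 = {s1, t0}
  B2 = {s2, t1}
s0 ∈ B0, t0 ∈ B1 → different blocks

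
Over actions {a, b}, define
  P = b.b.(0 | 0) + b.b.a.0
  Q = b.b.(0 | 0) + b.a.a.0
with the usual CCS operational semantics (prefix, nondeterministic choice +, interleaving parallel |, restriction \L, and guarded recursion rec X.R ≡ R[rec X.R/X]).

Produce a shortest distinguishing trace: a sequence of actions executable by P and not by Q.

P's transition system — 6 states:
  m0 = b.b.(0 | 0) + b.b.a.0 ⊢ —b→ m1, —b→ m2
  m1 = b.(0 | 0) ⊢ —b→ m3
  m2 = b.a.0 ⊢ —b→ m4
  m3 = 0 | 0 ⊢ ∅
  m4 = a.0 ⊢ —a→ m5
  m5 = 0 ⊢ ∅
Q's transition system — 6 states:
  n0 = b.b.(0 | 0) + b.a.a.0 ⊢ —b→ n1, —b→ n2
  n1 = a.a.0 ⊢ —a→ n3
  n2 = b.(0 | 0) ⊢ —b→ n4
  n3 = a.0 ⊢ —a→ n5
  n4 = 0 | 0 ⊢ ∅
  n5 = 0 ⊢ ∅
Run σ = ⟨bba⟩ on P: start {m0}
  after b @ step 1: {m1, m2}
  after b @ step 2: {m3, m4}
  after a @ step 3: {m5}
  P completes σ.
Run σ = ⟨bba⟩ on Q: start {n0}
  after b @ step 1: {n1, n2}
  after b @ step 2: {n4}
  after a @ step 3: ∅  — Q cannot continue

bba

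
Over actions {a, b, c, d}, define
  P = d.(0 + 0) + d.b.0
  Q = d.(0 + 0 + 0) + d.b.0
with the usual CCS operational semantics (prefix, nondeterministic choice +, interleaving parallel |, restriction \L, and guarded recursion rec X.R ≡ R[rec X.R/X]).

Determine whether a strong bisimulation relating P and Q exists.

YES

Reachable graph of P (4 states):
  u0 = d.(0 + 0) + d.b.0 | —d→ u1, —d→ u2
  u1 = 0 + 0 | deadlocked
  u2 = b.0 | —b→ u3
  u3 = 0 | deadlocked
Reachable graph of Q (4 states):
  v0 = d.(0 + 0 + 0) + d.b.0 | —d→ v1, —d→ v2
  v1 = 0 + 0 + 0 | deadlocked
  v2 = b.0 | —b→ v3
  v3 = 0 | deadlocked
Partition-refinement fixed point:
  B0 = {u0, v0}
  B1 = {u1, u3, v1, v3}
  B2 = {u2, v2}
u0 ∈ B0, v0 ∈ B0 → same block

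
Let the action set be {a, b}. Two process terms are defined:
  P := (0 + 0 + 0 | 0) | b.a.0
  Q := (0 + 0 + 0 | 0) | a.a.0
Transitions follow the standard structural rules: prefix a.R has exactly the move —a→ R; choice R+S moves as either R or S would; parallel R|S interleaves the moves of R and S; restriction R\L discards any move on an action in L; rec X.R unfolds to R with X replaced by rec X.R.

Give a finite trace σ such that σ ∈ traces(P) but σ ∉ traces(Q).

b

Reachable graph of P (3 states):
  m0 = (0 + 0 + 0 | 0) | b.a.0 | =b=> m1
  m1 = (0 + 0 + 0 | 0) | a.0 | =a=> m2
  m2 = (0 + 0 + 0 | 0) | 0 | ·
Reachable graph of Q (3 states):
  n0 = (0 + 0 + 0 | 0) | a.a.0 | =a=> n1
  n1 = (0 + 0 + 0 | 0) | a.0 | =a=> n2
  n2 = (0 + 0 + 0 | 0) | 0 | ·
Executing b from P (initial set {m0}):
  after b @ step 1: {m1}
  P completes σ.
Executing b from Q (initial set {n0}):
  after b @ step 1: ∅ (Q stuck)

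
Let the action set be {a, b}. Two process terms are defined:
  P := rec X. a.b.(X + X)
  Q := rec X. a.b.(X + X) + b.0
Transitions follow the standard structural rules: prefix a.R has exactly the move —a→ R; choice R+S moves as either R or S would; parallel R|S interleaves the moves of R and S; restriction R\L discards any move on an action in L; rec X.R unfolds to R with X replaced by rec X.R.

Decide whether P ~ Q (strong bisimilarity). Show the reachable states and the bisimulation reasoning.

P's transition system — 3 states:
  m0 = rec X. a.b.(X + X) has moves =a=> m1
  m1 = b.((rec X. a.b.(X + X)) + (rec X. a.b.(X + X))) has moves =b=> m2
  m2 = (rec X. a.b.(X + X)) + (rec X. a.b.(X + X)) has moves =a=> m1
Q's transition system — 4 states:
  n0 = rec X. a.b.(X + X) + b.0 has moves =a=> n1, =b=> n2
  n1 = b.((rec X. a.b.(X + X) + b.0) + (rec X. a.b.(X + X) + b.0)) has moves =b=> n3
  n2 = 0 has moves ∅
  n3 = (rec X. a.b.(X + X) + b.0) + (rec X. a.b.(X + X) + b.0) has moves =a=> n1, =b=> n2
Bisimilarity quotient blocks:
  B0 = {m0, m2}
  B1 = {m1}
  B2 = {n0, n3}
  B3 = {n1}
  B4 = {n2}
m0 ∈ B0, n0 ∈ B2 → different blocks

not bisimilar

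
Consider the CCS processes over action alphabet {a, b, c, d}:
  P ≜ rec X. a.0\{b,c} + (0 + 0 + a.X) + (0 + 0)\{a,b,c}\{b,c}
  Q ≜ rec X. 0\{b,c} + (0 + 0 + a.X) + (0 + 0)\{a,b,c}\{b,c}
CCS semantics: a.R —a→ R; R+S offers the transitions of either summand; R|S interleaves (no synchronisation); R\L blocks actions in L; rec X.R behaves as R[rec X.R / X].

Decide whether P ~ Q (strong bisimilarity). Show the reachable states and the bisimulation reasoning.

not bisimilar

Reachable graph of P (2 states):
  s0 = rec X. a.0\{b,c} + (0 + 0 + a.X) + (0 + 0)\{a,b,c}\{b,c} | —a→ s0, —a→ s1
  s1 = 0\{b,c} | ∅
Reachable graph of Q (1 states):
  t0 = rec X. 0\{b,c} + (0 + 0 + a.X) + (0 + 0)\{a,b,c}\{b,c} | —a→ t0
Partition-refinement fixed point:
  B0 = {s0}
  B1 = {s1}
  B2 = {t0}
s0 ∈ B0, t0 ∈ B2 → different blocks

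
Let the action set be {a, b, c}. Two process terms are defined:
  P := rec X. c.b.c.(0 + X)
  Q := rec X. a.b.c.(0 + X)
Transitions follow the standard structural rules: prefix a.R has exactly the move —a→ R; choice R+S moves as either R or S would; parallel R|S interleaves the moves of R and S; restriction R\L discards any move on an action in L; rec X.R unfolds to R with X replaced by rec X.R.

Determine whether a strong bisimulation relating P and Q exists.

NO

P's transition system — 4 states:
  p0 = rec X. c.b.c.(0 + X) | ··c··> p1
  p1 = b.c.(0 + (rec X. c.b.c.(0 + X))) | ··b··> p2
  p2 = c.(0 + (rec X. c.b.c.(0 + X))) | ··c··> p3
  p3 = 0 + (rec X. c.b.c.(0 + X)) | ··c··> p1
Q's transition system — 4 states:
  q0 = rec X. a.b.c.(0 + X) | ··a··> q1
  q1 = b.c.(0 + (rec X. a.b.c.(0 + X))) | ··b··> q2
  q2 = c.(0 + (rec X. a.b.c.(0 + X))) | ··c··> q3
  q3 = 0 + (rec X. a.b.c.(0 + X)) | ··a··> q1
Coarsest stable partition (strong bisimilarity classes):
  B0 = {p0, p3}
  B1 = {p1}
  B2 = {p2}
  B3 = {q0, q3}
  B4 = {q1}
  B5 = {q2}
p0 ∈ B0, q0 ∈ B3 → different blocks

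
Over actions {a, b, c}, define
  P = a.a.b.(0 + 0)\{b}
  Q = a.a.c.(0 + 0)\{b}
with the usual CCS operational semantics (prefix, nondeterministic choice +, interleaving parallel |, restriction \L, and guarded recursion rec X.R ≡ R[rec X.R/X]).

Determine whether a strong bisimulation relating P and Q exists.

NO

Reachable graph of P (4 states):
  m0 = a.a.b.(0 + 0)\{b} | -a-> m1
  m1 = a.b.(0 + 0)\{b} | -a-> m2
  m2 = b.(0 + 0)\{b} | -b-> m3
  m3 = (0 + 0)\{b} | (no moves)
Reachable graph of Q (4 states):
  n0 = a.a.c.(0 + 0)\{b} | -a-> n1
  n1 = a.c.(0 + 0)\{b} | -a-> n2
  n2 = c.(0 + 0)\{b} | -c-> n3
  n3 = (0 + 0)\{b} | (no moves)
Bisimilarity quotient blocks:
  B0 = {m0}
  B1 = {m1}
  B2 = {m2}
  B3 = {m3, n3}
  B4 = {n0}
  B5 = {n1}
  B6 = {n2}
m0 ∈ B0, n0 ∈ B4 → different blocks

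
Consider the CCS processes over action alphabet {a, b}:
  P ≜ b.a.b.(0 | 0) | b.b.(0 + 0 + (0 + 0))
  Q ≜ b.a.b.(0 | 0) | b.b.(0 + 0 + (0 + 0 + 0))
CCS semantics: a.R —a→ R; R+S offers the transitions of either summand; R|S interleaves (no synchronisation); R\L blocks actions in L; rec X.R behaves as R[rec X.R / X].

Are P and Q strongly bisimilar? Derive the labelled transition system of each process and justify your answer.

Reachable graph of P (12 states):
  u0 = b.a.b.(0 | 0) | b.b.(0 + 0 + (0 + 0)) :: —b→ u1, —b→ u2
  u1 = a.b.(0 | 0) | b.b.(0 + 0 + (0 + 0)) :: —a→ u3, —b→ u4
  u2 = b.a.b.(0 | 0) | b.(0 + 0 + (0 + 0)) :: —b→ u4, —b→ u5
  u3 = b.(0 | 0) | b.b.(0 + 0 + (0 + 0)) :: —b→ u6, —b→ u7
  u4 = a.b.(0 | 0) | b.(0 + 0 + (0 + 0)) :: —a→ u7, —b→ u8
  u5 = b.a.b.(0 | 0) | (0 + 0 + (0 + 0)) :: —b→ u8
  u6 = 0 | 0 | b.b.(0 + 0 + (0 + 0)) :: —b→ u9
  u7 = b.(0 | 0) | b.(0 + 0 + (0 + 0)) :: —b→ u10, —b→ u9
  u8 = a.b.(0 | 0) | (0 + 0 + (0 + 0)) :: —a→ u10
  u9 = 0 | 0 | b.(0 + 0 + (0 + 0)) :: —b→ u11
  u10 = b.(0 | 0) | (0 + 0 + (0 + 0)) :: —b→ u11
  u11 = 0 | 0 | (0 + 0 + (0 + 0)) :: stopped
Reachable graph of Q (12 states):
  v0 = b.a.b.(0 | 0) | b.b.(0 + 0 + (0 + 0 + 0)) :: —b→ v1, —b→ v2
  v1 = a.b.(0 | 0) | b.b.(0 + 0 + (0 + 0 + 0)) :: —a→ v3, —b→ v4
  v2 = b.a.b.(0 | 0) | b.(0 + 0 + (0 + 0 + 0)) :: —b→ v4, —b→ v5
  v3 = b.(0 | 0) | b.b.(0 + 0 + (0 + 0 + 0)) :: —b→ v6, —b→ v7
  v4 = a.b.(0 | 0) | b.(0 + 0 + (0 + 0 + 0)) :: —a→ v7, —b→ v8
  v5 = b.a.b.(0 | 0) | (0 + 0 + (0 + 0 + 0)) :: —b→ v8
  v6 = 0 | 0 | b.b.(0 + 0 + (0 + 0 + 0)) :: —b→ v9
  v7 = b.(0 | 0) | b.(0 + 0 + (0 + 0 + 0)) :: —b→ v10, —b→ v9
  v8 = a.b.(0 | 0) | (0 + 0 + (0 + 0 + 0)) :: —a→ v10
  v9 = 0 | 0 | b.(0 + 0 + (0 + 0 + 0)) :: —b→ v11
  v10 = b.(0 | 0) | (0 + 0 + (0 + 0 + 0)) :: —b→ v11
  v11 = 0 | 0 | (0 + 0 + (0 + 0 + 0)) :: stopped
Bisimilarity quotient blocks:
  B0 = {u0, v0}
  B1 = {u1, v1}
  B2 = {u4, v4}
  B3 = {u6, u7, v6, v7}
  B4 = {u10, u9, v10, v9}
  B5 = {u11, v11}
  B6 = {u8, v8}
  B7 = {u3, v3}
  B8 = {u2, v2}
  B9 = {u5, v5}
u0 ∈ B0, v0 ∈ B0 → same block

P ~ Q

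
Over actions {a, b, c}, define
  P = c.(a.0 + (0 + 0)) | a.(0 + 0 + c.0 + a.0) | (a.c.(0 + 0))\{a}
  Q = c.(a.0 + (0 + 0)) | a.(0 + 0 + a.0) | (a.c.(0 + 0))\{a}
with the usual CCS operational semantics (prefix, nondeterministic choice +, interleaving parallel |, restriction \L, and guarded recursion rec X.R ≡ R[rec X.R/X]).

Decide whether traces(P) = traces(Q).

NO — witness ⟨acc⟩

Reachable graph of P (9 states):
  s0 = c.(a.0 + (0 + 0)) | a.(0 + 0 + c.0 + a.0) | (a.c.(0 + 0))\{a} | --a--▸ s1, --c--▸ s2
  s1 = c.(a.0 + (0 + 0)) | (0 + 0 + c.0 + a.0) | (a.c.(0 + 0))\{a} | --a--▸ s3, --c--▸ s3, --c--▸ s4
  s2 = (a.0 + (0 + 0)) | a.(0 + 0 + c.0 + a.0) | (a.c.(0 + 0))\{a} | --a--▸ s4, --a--▸ s5
  s3 = c.(a.0 + (0 + 0)) | 0 | (a.c.(0 + 0))\{a} | --c--▸ s6
  s4 = (a.0 + (0 + 0)) | (0 + 0 + c.0 + a.0) | (a.c.(0 + 0))\{a} | --a--▸ s6, --a--▸ s7, --c--▸ s6
  s5 = 0 | a.(0 + 0 + c.0 + a.0) | (a.c.(0 + 0))\{a} | --a--▸ s7
  s6 = (a.0 + (0 + 0)) | 0 | (a.c.(0 + 0))\{a} | --a--▸ s8
  s7 = 0 | (0 + 0 + c.0 + a.0) | (a.c.(0 + 0))\{a} | --a--▸ s8, --c--▸ s8
  s8 = 0 | 0 | (a.c.(0 + 0))\{a} | deadlocked
Reachable graph of Q (9 states):
  t0 = c.(a.0 + (0 + 0)) | a.(0 + 0 + a.0) | (a.c.(0 + 0))\{a} | --a--▸ t1, --c--▸ t2
  t1 = c.(a.0 + (0 + 0)) | (0 + 0 + a.0) | (a.c.(0 + 0))\{a} | --a--▸ t3, --c--▸ t4
  t2 = (a.0 + (0 + 0)) | a.(0 + 0 + a.0) | (a.c.(0 + 0))\{a} | --a--▸ t4, --a--▸ t5
  t3 = c.(a.0 + (0 + 0)) | 0 | (a.c.(0 + 0))\{a} | --c--▸ t6
  t4 = (a.0 + (0 + 0)) | (0 + 0 + a.0) | (a.c.(0 + 0))\{a} | --a--▸ t6, --a--▸ t7
  t5 = 0 | a.(0 + 0 + a.0) | (a.c.(0 + 0))\{a} | --a--▸ t7
  t6 = (a.0 + (0 + 0)) | 0 | (a.c.(0 + 0))\{a} | --a--▸ t8
  t7 = 0 | (0 + 0 + a.0) | (a.c.(0 + 0))\{a} | --a--▸ t8
  t8 = 0 | 0 | (a.c.(0 + 0))\{a} | deadlocked
Executing acc from P (initial set {s0}):
  step 1 (a): {s1}
  step 2 (c): {s3, s4}
  step 3 (c): {s6}
  ✓ P
Executing acc from Q (initial set {t0}):
  step 1 (a): {t1}
  step 2 (c): {t4}
  step 3 (c): no successor for Q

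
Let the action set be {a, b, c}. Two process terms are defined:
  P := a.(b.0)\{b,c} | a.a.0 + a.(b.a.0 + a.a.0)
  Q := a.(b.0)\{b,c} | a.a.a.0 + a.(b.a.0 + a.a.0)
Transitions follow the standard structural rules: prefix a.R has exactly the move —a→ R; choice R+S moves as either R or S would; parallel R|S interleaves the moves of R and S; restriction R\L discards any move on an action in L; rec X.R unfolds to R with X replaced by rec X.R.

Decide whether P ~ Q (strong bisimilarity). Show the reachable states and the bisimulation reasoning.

Reachable graph of P (9 states):
  u0 = a.(b.0)\{b,c} | a.a.0 + a.(b.a.0 + a.a.0) | --a--▸ u1, --a--▸ u2, --a--▸ u3
  u1 = (b.0)\{b,c} | a.a.0 | --a--▸ u4
  u2 = a.(b.0)\{b,c} | a.0 | --a--▸ u4, --a--▸ u5
  u3 = b.a.0 + a.a.0 | --a--▸ u6, --b--▸ u6
  u4 = (b.0)\{b,c} | a.0 | --a--▸ u7
  u5 = a.(b.0)\{b,c} | 0 | --a--▸ u7
  u6 = a.0 | --a--▸ u8
  u7 = (b.0)\{b,c} | 0 | stopped
  u8 = 0 | stopped
Reachable graph of Q (11 states):
  v0 = a.(b.0)\{b,c} | a.a.a.0 + a.(b.a.0 + a.a.0) | --a--▸ v1, --a--▸ v2, --a--▸ v3
  v1 = (b.0)\{b,c} | a.a.a.0 | --a--▸ v4
  v2 = a.(b.0)\{b,c} | a.a.0 | --a--▸ v4, --a--▸ v5
  v3 = b.a.0 + a.a.0 | --a--▸ v6, --b--▸ v6
  v4 = (b.0)\{b,c} | a.a.0 | --a--▸ v7
  v5 = a.(b.0)\{b,c} | a.0 | --a--▸ v7, --a--▸ v8
  v6 = a.0 | --a--▸ v9
  v7 = (b.0)\{b,c} | a.0 | --a--▸ v10
  v8 = a.(b.0)\{b,c} | 0 | --a--▸ v10
  v9 = 0 | stopped
  v10 = (b.0)\{b,c} | 0 | stopped
Coarsest stable partition (strong bisimilarity classes):
  B0 = {u0}
  B1 = {u1, u2, v4, v5}
  B2 = {u4, u5, u6, v6, v7, v8}
  B3 = {u7, u8, v10, v9}
  B4 = {u3, v3}
  B5 = {v0}
  B6 = {v1, v2}
u0 ∈ B0, v0 ∈ B5 → different blocks

P ≁ Q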